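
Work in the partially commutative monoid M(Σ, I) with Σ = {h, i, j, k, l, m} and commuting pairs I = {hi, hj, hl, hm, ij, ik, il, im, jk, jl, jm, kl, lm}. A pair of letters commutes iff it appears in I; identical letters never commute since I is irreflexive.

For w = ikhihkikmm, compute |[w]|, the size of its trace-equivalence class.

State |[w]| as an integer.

piece 0:i — minimal
piece 1:k — minimal
piece 2:h rests on {1:k}
piece 3:i rests on {0:i}
piece 4:h rests on {2:h}
piece 5:k rests on {4:h}
piece 6:i rests on {3:i}
piece 7:k rests on {5:k}
piece 8:m rests on {7:k}
piece 9:m rests on {8:m}
minimal pieces: {0:i, 1:k}
ways to finish when only these pieces remain (= sum over removing one remaining piece with nothing left below it):
  1 left: {6}→1  {9}→1
  2 left: {3,6}→1  {6,9}→2  {8,9}→1
  3 left: {0,3,6}→1  {3,6,9}→3  {6,8,9}→3  {7,8,9}→1
  4 left: {0,3,6,9}→4  {3,6,8,9}→6  {5,7,8,9}→1  {6,7,8,9}→4
  5 left: {0,3,6,8,9}→10  {3,6,7,8,9}→10  {4,5,7,8,9}→1  {5,6,7,8,9}→5
  6 left: {0,3,6,7,8,9}→20  {2,4,5,7,8,9}→1  {3,5,6,7,8,9}→15  {4,5,6,7,8,9}→6
  7 left: {0,3,5,6,7,8,9}→35  {1,2,4,5,7,8,9}→1  {2,4,5,6,7,8,9}→7  {3,4,5,6,7,8,9}→21
  8 left: {0,3,4,5,6,7,8,9}→56  {1,2,4,5,6,7,8,9}→8  {2,3,4,5,6,7,8,9}→28
  placing 0:i first → 36 extensions
  placing 1:k first → 84 extensions
total linear extensions = 120

120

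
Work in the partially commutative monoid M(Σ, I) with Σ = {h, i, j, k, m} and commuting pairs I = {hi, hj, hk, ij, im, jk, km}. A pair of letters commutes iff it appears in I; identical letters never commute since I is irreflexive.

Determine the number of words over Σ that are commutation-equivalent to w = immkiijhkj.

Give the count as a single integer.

0(i) covers ∅
1(m) covers ∅
2(m) covers 1:m
3(k) covers 0:i
4(i) covers 3:k
5(i) covers 4:i
6(j) covers 2:m
7(h) covers 2:m
8(k) covers 5:i
9(j) covers 6:j
floor of heap: 0:i, 1:m
completions by unplaced set U, small U first (add the entries for U minus each lowest piece of U):
  |U|=1: {7}:1  {8}:1  {9}:1
  |U|=2: {5,8}:1  {6,9}:1  {7,8}:2  {7,9}:2  {8,9}:2
  |U|=3: {4,5,8}:1  {5,7,8}:3  {5,8,9}:3  {6,7,9}:3  {6,8,9}:3  {7,8,9}:6
  |U|=4: {2,6,7,9}:3  {3,4,5,8}:1  {4,5,7,8}:4  {4,5,8,9}:4  {5,6,8,9}:6  {5,7,8,9}:12  {6,7,8,9}:12
  |U|=5: {0,3,4,5,8}:1  {1,2,6,7,9}:3  {2,6,7,8,9}:15  {3,4,5,7,8}:5  {3,4,5,8,9}:5  {4,5,6,8,9}:10  {4,5,7,8,9}:20  {5,6,7,8,9}:30
  |U|=6: {0,3,4,5,7,8}:6  {0,3,4,5,8,9}:6  {1,2,6,7,8,9}:18  {2,5,6,7,8,9}:45  {3,4,5,6,8,9}:15  {3,4,5,7,8,9}:30  {4,5,6,7,8,9}:60
  |U|=7: {0,3,4,5,6,8,9}:21  {0,3,4,5,7,8,9}:42  {1,2,5,6,7,8,9}:63  {2,4,5,6,7,8,9}:105  {3,4,5,6,7,8,9}:105
  |U|=8: {0,3,4,5,6,7,8,9}:168  {1,2,4,5,6,7,8,9}:168  {2,3,4,5,6,7,8,9}:210
  start at 0(i): 378
  start at 1(m): 378
sum over floor = 756

756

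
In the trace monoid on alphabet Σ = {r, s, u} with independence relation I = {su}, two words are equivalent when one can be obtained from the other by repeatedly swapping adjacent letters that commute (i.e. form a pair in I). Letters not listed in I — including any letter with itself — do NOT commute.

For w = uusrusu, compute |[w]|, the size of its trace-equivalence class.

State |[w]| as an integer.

9

0(u) covers ∅
1(u) covers 0:u
2(s) covers ∅
3(r) covers 1:u, 2:s
4(u) covers 3:r
5(s) covers 3:r
6(u) covers 4:u
floor of heap: 0:u, 2:s
completions by unplaced set U, small U first (add the entries for U minus each lowest piece of U):
  |U|=1: {5}:1  {6}:1
  |U|=2: {4,6}:1  {5,6}:2
  |U|=3: {4,5,6}:3
  |U|=4: {3,4,5,6}:3
  |U|=5: {1,3,4,5,6}:3  {2,3,4,5,6}:3
  start at 0(u): 6
  start at 2(s): 3
sum over floor = 9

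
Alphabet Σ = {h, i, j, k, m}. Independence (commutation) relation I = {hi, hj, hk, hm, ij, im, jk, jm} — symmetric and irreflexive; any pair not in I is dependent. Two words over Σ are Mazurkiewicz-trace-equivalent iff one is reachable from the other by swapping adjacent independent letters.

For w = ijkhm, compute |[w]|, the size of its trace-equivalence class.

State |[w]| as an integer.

#0=i has no predecessor
#1=j has no predecessor
#2=k depends on [0:i]
#3=h has no predecessor
#4=m depends on [2:k]
sources: [0:i, 1:j, 3:h]
N(rest) = Σ N(rest − s) over sources s of rest; N(one piece) = 1:
  size 1 → [1]=1  [3]=1  [4]=1
  size 2 → [1,3]=2  [1,4]=2  [2,4]=1  [3,4]=2
  size 3 → [0,2,4]=1  [1,2,4]=3  [1,3,4]=6  [2,3,4]=3
  first=0(i) contributes 12
  first=1(j) contributes 4
  first=3(h) contributes 4
|[w]| = 20

20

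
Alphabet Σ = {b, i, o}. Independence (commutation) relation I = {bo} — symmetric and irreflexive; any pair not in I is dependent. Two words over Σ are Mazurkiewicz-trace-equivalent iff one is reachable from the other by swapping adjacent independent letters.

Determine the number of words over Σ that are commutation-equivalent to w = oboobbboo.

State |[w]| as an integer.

0(o) covers ∅
1(b) covers ∅
2(o) covers 0:o
3(o) covers 2:o
4(b) covers 1:b
5(b) covers 4:b
6(b) covers 5:b
7(o) covers 3:o
8(o) covers 7:o
floor of heap: 0:o, 1:b
completions by unplaced set U, small U first (add the entries for U minus each lowest piece of U):
  |U|=1: {6}:1  {8}:1
  |U|=2: {5,6}:1  {6,8}:2  {7,8}:1
  |U|=3: {3,7,8}:1  {4,5,6}:1  {5,6,8}:3  {6,7,8}:3
  |U|=4: {1,4,5,6}:1  {2,3,7,8}:1  {3,6,7,8}:4  {4,5,6,8}:4  {5,6,7,8}:6
  |U|=5: {0,2,3,7,8}:1  {1,4,5,6,8}:5  {2,3,6,7,8}:5  {3,5,6,7,8}:10  {4,5,6,7,8}:10
  |U|=6: {0,2,3,6,7,8}:6  {1,4,5,6,7,8}:15  {2,3,5,6,7,8}:15  {3,4,5,6,7,8}:20
  |U|=7: {0,2,3,5,6,7,8}:21  {1,3,4,5,6,7,8}:35  {2,3,4,5,6,7,8}:35
  start at 0(o): 70
  start at 1(b): 56
sum over floor = 126

126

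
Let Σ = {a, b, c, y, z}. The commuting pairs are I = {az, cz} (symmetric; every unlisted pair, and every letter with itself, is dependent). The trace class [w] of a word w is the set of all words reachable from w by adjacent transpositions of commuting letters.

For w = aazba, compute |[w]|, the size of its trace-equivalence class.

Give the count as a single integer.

#0=a has no predecessor
#1=a depends on [0:a]
#2=z has no predecessor
#3=b depends on [1:a, 2:z]
#4=a depends on [3:b]
sources: [0:a, 2:z]
N(rest) = Σ N(rest − s) over sources s of rest; N(one piece) = 1:
  size 1 → [4]=1
  size 2 → [3,4]=1
  size 3 → [1,3,4]=1  [2,3,4]=1
  first=0(a) contributes 2
  first=2(z) contributes 1
|[w]| = 3

3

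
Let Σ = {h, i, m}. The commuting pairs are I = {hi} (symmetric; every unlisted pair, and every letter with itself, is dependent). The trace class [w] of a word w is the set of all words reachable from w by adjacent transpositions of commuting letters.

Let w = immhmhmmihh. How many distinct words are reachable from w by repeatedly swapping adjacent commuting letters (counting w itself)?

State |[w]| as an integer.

3

drop 0:i onto floor
drop 1:m onto {0:i}
drop 2:m onto {1:m}
drop 3:h onto {2:m}
drop 4:m onto {3:h}
drop 5:h onto {4:m}
drop 6:m onto {5:h}
drop 7:m onto {6:m}
drop 8:i onto {7:m}
drop 9:h onto {7:m}
drop 10:h onto {9:h}
ground layer = {0:i}
drop-orders for the pieces not yet dropped (sum over which currently-grounded one goes next):
  1 to go: {8} 1  {10} 1
  2 to go: {8,10} 2  {9,10} 1
  3 to go: {8,9,10} 3
  4 to go: {7,8,9,10} 3
  5 to go: {6,7,8,9,10} 3
  6 to go: {5,6,7,8,9,10} 3
  7 to go: {4,5,6,7,8,9,10} 3
  8 to go: {3,4,5,6,7,8,9,10} 3
  9 to go: {2,3,4,5,6,7,8,9,10} 3
  if 0:i drops first: 3 orders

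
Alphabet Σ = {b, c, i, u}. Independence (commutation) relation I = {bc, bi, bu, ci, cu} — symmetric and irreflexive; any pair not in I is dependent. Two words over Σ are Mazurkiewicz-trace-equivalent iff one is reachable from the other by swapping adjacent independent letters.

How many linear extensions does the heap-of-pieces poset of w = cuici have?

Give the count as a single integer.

10

piece 0:c — minimal
piece 1:u — minimal
piece 2:i rests on {1:u}
piece 3:c rests on {0:c}
piece 4:i rests on {2:i}
minimal pieces: {0:c, 1:u}
ways to finish when only these pieces remain (= sum over removing one remaining piece with nothing left below it):
  1 left: {3}→1  {4}→1
  2 left: {0,3}→1  {2,4}→1  {3,4}→2
  3 left: {0,3,4}→3  {1,2,4}→1  {2,3,4}→3
  placing 0:c first → 4 extensions
  placing 1:u first → 6 extensions
total linear extensions = 10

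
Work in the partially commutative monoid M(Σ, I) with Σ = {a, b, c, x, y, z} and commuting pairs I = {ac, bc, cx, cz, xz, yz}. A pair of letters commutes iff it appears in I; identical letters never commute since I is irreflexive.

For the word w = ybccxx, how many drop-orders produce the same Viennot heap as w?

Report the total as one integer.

10

drop 0:y onto floor
drop 1:b onto {0:y}
drop 2:c onto {0:y}
drop 3:c onto {2:c}
drop 4:x onto {1:b}
drop 5:x onto {4:x}
ground layer = {0:y}
drop-orders for the pieces not yet dropped (sum over which currently-grounded one goes next):
  1 to go: {3} 1  {5} 1
  2 to go: {2,3} 1  {3,5} 2  {4,5} 1
  3 to go: {1,4,5} 1  {2,3,5} 3  {3,4,5} 3
  4 to go: {1,3,4,5} 4  {2,3,4,5} 6
  if 0:y drops first: 10 orders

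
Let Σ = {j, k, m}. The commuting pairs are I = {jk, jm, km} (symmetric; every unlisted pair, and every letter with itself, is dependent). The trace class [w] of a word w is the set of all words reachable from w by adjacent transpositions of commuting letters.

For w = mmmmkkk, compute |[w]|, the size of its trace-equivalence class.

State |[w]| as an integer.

35

#0=m has no predecessor
#1=m depends on [0:m]
#2=m depends on [1:m]
#3=m depends on [2:m]
#4=k has no predecessor
#5=k depends on [4:k]
#6=k depends on [5:k]
sources: [0:m, 4:k]
N(rest) = Σ N(rest − s) over sources s of rest; N(one piece) = 1:
  size 1 → [3]=1  [6]=1
  size 2 → [2,3]=1  [3,6]=2  [5,6]=1
  size 3 → [1,2,3]=1  [2,3,6]=3  [3,5,6]=3  [4,5,6]=1
  size 4 → [0,1,2,3]=1  [1,2,3,6]=4  [2,3,5,6]=6  [3,4,5,6]=4
  size 5 → [0,1,2,3,6]=5  [1,2,3,5,6]=10  [2,3,4,5,6]=10
  first=0(m) contributes 20
  first=4(k) contributes 15
|[w]| = 35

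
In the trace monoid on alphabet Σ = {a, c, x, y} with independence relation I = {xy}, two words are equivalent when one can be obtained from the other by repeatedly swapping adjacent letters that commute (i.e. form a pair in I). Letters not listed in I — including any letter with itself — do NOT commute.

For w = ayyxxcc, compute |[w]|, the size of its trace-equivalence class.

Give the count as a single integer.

piece 0:a — minimal
piece 1:y rests on {0:a}
piece 2:y rests on {1:y}
piece 3:x rests on {0:a}
piece 4:x rests on {3:x}
piece 5:c rests on {2:y, 4:x}
piece 6:c rests on {5:c}
minimal pieces: {0:a}
ways to finish when only these pieces remain (= sum over removing one remaining piece with nothing left below it):
  1 left: {6}→1
  2 left: {5,6}→1
  3 left: {2,5,6}→1  {4,5,6}→1
  4 left: {1,2,5,6}→1  {2,4,5,6}→2  {3,4,5,6}→1
  5 left: {1,2,4,5,6}→3  {2,3,4,5,6}→3
  placing 0:a first → 6 extensions

6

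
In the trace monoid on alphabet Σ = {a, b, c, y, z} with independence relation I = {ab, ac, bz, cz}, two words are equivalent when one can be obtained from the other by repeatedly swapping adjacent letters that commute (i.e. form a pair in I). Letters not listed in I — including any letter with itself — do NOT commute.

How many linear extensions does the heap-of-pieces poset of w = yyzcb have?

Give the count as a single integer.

drop 0:y onto floor
drop 1:y onto {0:y}
drop 2:z onto {1:y}
drop 3:c onto {1:y}
drop 4:b onto {3:c}
ground layer = {0:y}
drop-orders for the pieces not yet dropped (sum over which currently-grounded one goes next):
  1 to go: {2} 1  {4} 1
  2 to go: {2,4} 2  {3,4} 1
  3 to go: {2,3,4} 3
  if 0:y drops first: 3 orders

3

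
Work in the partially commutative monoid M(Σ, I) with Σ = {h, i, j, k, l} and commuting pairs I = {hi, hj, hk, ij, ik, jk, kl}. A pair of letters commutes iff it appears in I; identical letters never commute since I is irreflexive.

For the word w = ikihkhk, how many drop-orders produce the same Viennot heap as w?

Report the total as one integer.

#0=i has no predecessor
#1=k has no predecessor
#2=i depends on [0:i]
#3=h has no predecessor
#4=k depends on [1:k]
#5=h depends on [3:h]
#6=k depends on [4:k]
sources: [0:i, 1:k, 3:h]
N(rest) = Σ N(rest − s) over sources s of rest; N(one piece) = 1:
  size 1 → [2]=1  [5]=1  [6]=1
  size 2 → [0,2]=1  [2,5]=2  [2,6]=2  [3,5]=1  [4,6]=1  [5,6]=2
  size 3 → [0,2,5]=3  [0,2,6]=3  [1,4,6]=1  [2,3,5]=3  [2,4,6]=3  [2,5,6]=6  [3,5,6]=3  [4,5,6]=3
  size 4 → [0,2,3,5]=6  [0,2,4,6]=6  [0,2,5,6]=12  [1,2,4,6]=4  [1,4,5,6]=4  [2,3,5,6]=12  [2,4,5,6]=12  [3,4,5,6]=6
  size 5 → [0,1,2,4,6]=10  [0,2,3,5,6]=30  [0,2,4,5,6]=30  [1,2,4,5,6]=20  [1,3,4,5,6]=10  [2,3,4,5,6]=30
  first=0(i) contributes 60
  first=1(k) contributes 90
  first=3(h) contributes 60
|[w]| = 210

210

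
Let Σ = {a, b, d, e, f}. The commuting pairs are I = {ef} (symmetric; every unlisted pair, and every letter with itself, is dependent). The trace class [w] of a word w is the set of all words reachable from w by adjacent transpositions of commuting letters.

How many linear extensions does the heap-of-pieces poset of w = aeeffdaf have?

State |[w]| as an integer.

6

#0=a has no predecessor
#1=e depends on [0:a]
#2=e depends on [1:e]
#3=f depends on [0:a]
#4=f depends on [3:f]
#5=d depends on [2:e, 4:f]
#6=a depends on [5:d]
#7=f depends on [6:a]
sources: [0:a]
N(rest) = Σ N(rest − s) over sources s of rest; N(one piece) = 1:
  size 1 → [7]=1
  size 2 → [6,7]=1
  size 3 → [5,6,7]=1
  size 4 → [2,5,6,7]=1  [4,5,6,7]=1
  size 5 → [1,2,5,6,7]=1  [2,4,5,6,7]=2  [3,4,5,6,7]=1
  size 6 → [1,2,4,5,6,7]=3  [2,3,4,5,6,7]=3
  first=0(a) contributes 6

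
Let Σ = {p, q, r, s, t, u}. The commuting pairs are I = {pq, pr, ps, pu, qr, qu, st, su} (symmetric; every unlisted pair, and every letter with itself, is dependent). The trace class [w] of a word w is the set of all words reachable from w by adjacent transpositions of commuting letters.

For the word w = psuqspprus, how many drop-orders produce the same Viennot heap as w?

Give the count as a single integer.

drop 0:p onto floor
drop 1:s onto floor
drop 2:u onto floor
drop 3:q onto {1:s}
drop 4:s onto {3:q}
drop 5:p onto {0:p}
drop 6:p onto {5:p}
drop 7:r onto {2:u, 4:s}
drop 8:u onto {7:r}
drop 9:s onto {7:r}
ground layer = {0:p, 1:s, 2:u}
drop-orders for the pieces not yet dropped (sum over which currently-grounded one goes next):
  1 to go: {6} 1  {8} 1  {9} 1
  2 to go: {5,6} 1  {6,8} 2  {6,9} 2  {8,9} 2
  3 to go: {0,5,6} 1  {5,6,8} 3  {5,6,9} 3  {6,8,9} 6  {7,8,9} 2
  4 to go: {0,5,6,8} 4  {0,5,6,9} 4  {2,7,8,9} 2  {4,7,8,9} 2  {5,6,8,9} 12  {6,7,8,9} 8
  5 to go: {0,5,6,8,9} 20  {2,4,7,8,9} 4  {2,6,7,8,9} 10  {3,4,7,8,9} 2  {4,6,7,8,9} 10  {5,6,7,8,9} 20
  6 to go: {0,5,6,7,8,9} 40  {1,3,4,7,8,9} 2  {2,3,4,7,8,9} 6  {2,4,6,7,8,9} 24  {2,5,6,7,8,9} 30  {3,4,6,7,8,9} 12  {4,5,6,7,8,9} 30
  7 to go: {0,2,5,6,7,8,9} 70  {0,4,5,6,7,8,9} 70  {1,2,3,4,7,8,9} 8  {1,3,4,6,7,8,9} 14  {2,3,4,6,7,8,9} 42  {2,4,5,6,7,8,9} 84  {3,4,5,6,7,8,9} 42
  8 to go: {0,2,4,5,6,7,8,9} 224  {0,3,4,5,6,7,8,9} 112  {1,2,3,4,6,7,8,9} 64  {1,3,4,5,6,7,8,9} 56  {2,3,4,5,6,7,8,9} 168
  if 0:p drops first: 288 orders
  if 1:s drops first: 504 orders
  if 2:u drops first: 168 orders
heap linearizations: 960

960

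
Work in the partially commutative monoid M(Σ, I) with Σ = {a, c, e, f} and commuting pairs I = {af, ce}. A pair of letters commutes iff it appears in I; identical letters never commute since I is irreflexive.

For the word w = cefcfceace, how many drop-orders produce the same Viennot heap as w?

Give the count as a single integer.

8

#0=c has no predecessor
#1=e has no predecessor
#2=f depends on [0:c, 1:e]
#3=c depends on [2:f]
#4=f depends on [3:c]
#5=c depends on [4:f]
#6=e depends on [4:f]
#7=a depends on [5:c, 6:e]
#8=c depends on [7:a]
#9=e depends on [7:a]
sources: [0:c, 1:e]
N(rest) = Σ N(rest − s) over sources s of rest; N(one piece) = 1:
  size 1 → [8]=1  [9]=1
  size 2 → [8,9]=2
  size 3 → [7,8,9]=2
  size 4 → [5,7,8,9]=2  [6,7,8,9]=2
  size 5 → [5,6,7,8,9]=4
  size 6 → [4,5,6,7,8,9]=4
  size 7 → [3,4,5,6,7,8,9]=4
  size 8 → [2,3,4,5,6,7,8,9]=4
  first=0(c) contributes 4
  first=1(e) contributes 4
|[w]| = 8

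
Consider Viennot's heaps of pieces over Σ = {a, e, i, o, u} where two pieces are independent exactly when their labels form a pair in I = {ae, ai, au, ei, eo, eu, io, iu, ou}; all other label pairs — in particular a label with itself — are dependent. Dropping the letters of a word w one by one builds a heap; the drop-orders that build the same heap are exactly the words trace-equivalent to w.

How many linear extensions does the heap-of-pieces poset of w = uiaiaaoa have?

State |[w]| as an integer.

drop 0:u onto floor
drop 1:i onto floor
drop 2:a onto floor
drop 3:i onto {1:i}
drop 4:a onto {2:a}
drop 5:a onto {4:a}
drop 6:o onto {5:a}
drop 7:a onto {6:o}
ground layer = {0:u, 1:i, 2:a}
drop-orders for the pieces not yet dropped (sum over which currently-grounded one goes next):
  1 to go: {0} 1  {3} 1  {7} 1
  2 to go: {0,3} 2  {0,7} 2  {1,3} 1  {3,7} 2  {6,7} 1
  3 to go: {0,1,3} 3  {0,3,7} 6  {0,6,7} 3  {1,3,7} 3  {3,6,7} 3  {5,6,7} 1
  4 to go: {0,1,3,7} 12  {0,3,6,7} 12  {0,5,6,7} 4  {1,3,6,7} 6  {3,5,6,7} 4  {4,5,6,7} 1
  5 to go: {0,1,3,6,7} 30  {0,3,5,6,7} 20  {0,4,5,6,7} 5  {1,3,5,6,7} 10  {2,4,5,6,7} 1  {3,4,5,6,7} 5
  6 to go: {0,1,3,5,6,7} 60  {0,2,4,5,6,7} 6  {0,3,4,5,6,7} 30  {1,3,4,5,6,7} 15  {2,3,4,5,6,7} 6
  if 0:u drops first: 21 orders
  if 1:i drops first: 42 orders
  if 2:a drops first: 105 orders
heap linearizations: 168

168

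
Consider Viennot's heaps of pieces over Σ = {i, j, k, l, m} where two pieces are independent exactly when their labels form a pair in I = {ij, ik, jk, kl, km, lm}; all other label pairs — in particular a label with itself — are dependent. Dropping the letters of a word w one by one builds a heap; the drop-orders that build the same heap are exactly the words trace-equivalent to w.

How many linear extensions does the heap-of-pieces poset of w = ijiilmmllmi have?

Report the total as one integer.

piece 0:i — minimal
piece 1:j — minimal
piece 2:i rests on {0:i}
piece 3:i rests on {2:i}
piece 4:l rests on {1:j, 3:i}
piece 5:m rests on {1:j, 3:i}
piece 6:m rests on {5:m}
piece 7:l rests on {4:l}
piece 8:l rests on {7:l}
piece 9:m rests on {6:m}
piece 10:i rests on {8:l, 9:m}
minimal pieces: {0:i, 1:j}
ways to finish when only these pieces remain (= sum over removing one remaining piece with nothing left below it):
  1 left: {10}→1
  2 left: {8,10}→1  {9,10}→1
  3 left: {6,9,10}→1  {7,8,10}→1  {8,9,10}→2
  4 left: {4,7,8,10}→1  {5,6,9,10}→1  {6,8,9,10}→3  {7,8,9,10}→3
  5 left: {4,7,8,9,10}→4  {5,6,8,9,10}→4  {6,7,8,9,10}→6
  6 left: {4,6,7,8,9,10}→10  {5,6,7,8,9,10}→10
  7 left: {4,5,6,7,8,9,10}→20
  8 left: {1,4,5,6,7,8,9,10}→20  {3,4,5,6,7,8,9,10}→20
  9 left: {1,3,4,5,6,7,8,9,10}→40  {2,3,4,5,6,7,8,9,10}→20
  placing 0:i first → 60 extensions
  placing 1:j first → 20 extensions
total linear extensions = 80

80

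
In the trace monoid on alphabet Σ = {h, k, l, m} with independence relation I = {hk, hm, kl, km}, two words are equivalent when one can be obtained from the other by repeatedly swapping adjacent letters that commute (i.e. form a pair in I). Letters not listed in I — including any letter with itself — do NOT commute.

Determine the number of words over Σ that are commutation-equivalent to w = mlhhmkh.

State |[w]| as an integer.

0(m) covers ∅
1(l) covers 0:m
2(h) covers 1:l
3(h) covers 2:h
4(m) covers 1:l
5(k) covers ∅
6(h) covers 3:h
floor of heap: 0:m, 5:k
completions by unplaced set U, small U first (add the entries for U minus each lowest piece of U):
  |U|=1: {4}:1  {5}:1  {6}:1
  |U|=2: {3,6}:1  {4,5}:2  {4,6}:2  {5,6}:2
  |U|=3: {2,3,6}:1  {3,4,6}:3  {3,5,6}:3  {4,5,6}:6
  |U|=4: {2,3,4,6}:4  {2,3,5,6}:4  {3,4,5,6}:12
  |U|=5: {1,2,3,4,6}:4  {2,3,4,5,6}:20
  start at 0(m): 24
  start at 5(k): 4
sum over floor = 28

28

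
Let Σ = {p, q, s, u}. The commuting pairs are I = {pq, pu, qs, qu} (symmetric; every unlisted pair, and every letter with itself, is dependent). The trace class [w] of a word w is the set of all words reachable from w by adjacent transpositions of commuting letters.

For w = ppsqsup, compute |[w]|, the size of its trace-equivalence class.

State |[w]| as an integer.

piece 0:p — minimal
piece 1:p rests on {0:p}
piece 2:s rests on {1:p}
piece 3:q — minimal
piece 4:s rests on {2:s}
piece 5:u rests on {4:s}
piece 6:p rests on {4:s}
minimal pieces: {0:p, 3:q}
ways to finish when only these pieces remain (= sum over removing one remaining piece with nothing left below it):
  1 left: {3}→1  {5}→1  {6}→1
  2 left: {3,5}→2  {3,6}→2  {5,6}→2
  3 left: {3,5,6}→6  {4,5,6}→2
  4 left: {2,4,5,6}→2  {3,4,5,6}→8
  5 left: {1,2,4,5,6}→2  {2,3,4,5,6}→10
  placing 0:p first → 12 extensions
  placing 3:q first → 2 extensions
total linear extensions = 14

14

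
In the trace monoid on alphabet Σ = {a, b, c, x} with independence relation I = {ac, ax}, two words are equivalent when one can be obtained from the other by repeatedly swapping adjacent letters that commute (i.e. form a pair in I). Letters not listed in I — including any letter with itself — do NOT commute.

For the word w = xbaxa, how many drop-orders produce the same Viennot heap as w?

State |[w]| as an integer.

#0=x has no predecessor
#1=b depends on [0:x]
#2=a depends on [1:b]
#3=x depends on [1:b]
#4=a depends on [2:a]
sources: [0:x]
N(rest) = Σ N(rest − s) over sources s of rest; N(one piece) = 1:
  size 1 → [3]=1  [4]=1
  size 2 → [2,4]=1  [3,4]=2
  size 3 → [2,3,4]=3
  first=0(x) contributes 3

3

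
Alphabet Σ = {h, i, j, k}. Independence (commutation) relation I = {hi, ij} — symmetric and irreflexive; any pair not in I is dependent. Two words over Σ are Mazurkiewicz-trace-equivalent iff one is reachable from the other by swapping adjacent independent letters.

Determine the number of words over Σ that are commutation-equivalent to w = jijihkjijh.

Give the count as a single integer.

#0=j has no predecessor
#1=i has no predecessor
#2=j depends on [0:j]
#3=i depends on [1:i]
#4=h depends on [2:j]
#5=k depends on [3:i, 4:h]
#6=j depends on [5:k]
#7=i depends on [5:k]
#8=j depends on [6:j]
#9=h depends on [8:j]
sources: [0:j, 1:i]
N(rest) = Σ N(rest − s) over sources s of rest; N(one piece) = 1:
  size 1 → [7]=1  [9]=1
  size 2 → [7,9]=2  [8,9]=1
  size 3 → [6,8,9]=1  [7,8,9]=3
  size 4 → [6,7,8,9]=4
  size 5 → [5,6,7,8,9]=4
  size 6 → [3,5,6,7,8,9]=4  [4,5,6,7,8,9]=4
  size 7 → [1,3,5,6,7,8,9]=4  [2,4,5,6,7,8,9]=4  [3,4,5,6,7,8,9]=8
  size 8 → [0,2,4,5,6,7,8,9]=4  [1,3,4,5,6,7,8,9]=12  [2,3,4,5,6,7,8,9]=12
  first=0(j) contributes 24
  first=1(i) contributes 16
|[w]| = 40

40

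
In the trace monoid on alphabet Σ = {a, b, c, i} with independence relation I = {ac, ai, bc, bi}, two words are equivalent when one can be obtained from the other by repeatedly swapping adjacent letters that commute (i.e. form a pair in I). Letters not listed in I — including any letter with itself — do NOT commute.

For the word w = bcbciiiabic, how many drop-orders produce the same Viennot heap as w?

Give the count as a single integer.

330

#0=b has no predecessor
#1=c has no predecessor
#2=b depends on [0:b]
#3=c depends on [1:c]
#4=i depends on [3:c]
#5=i depends on [4:i]
#6=i depends on [5:i]
#7=a depends on [2:b]
#8=b depends on [7:a]
#9=i depends on [6:i]
#10=c depends on [9:i]
sources: [0:b, 1:c]
N(rest) = Σ N(rest − s) over sources s of rest; N(one piece) = 1:
  size 1 → [8]=1  [10]=1
  size 2 → [7,8]=1  [8,10]=2  [9,10]=1
  size 3 → [2,7,8]=1  [6,9,10]=1  [7,8,10]=3  [8,9,10]=3
  size 4 → [0,2,7,8]=1  [2,7,8,10]=4  [5,6,9,10]=1  [6,8,9,10]=4  [7,8,9,10]=6
  size 5 → [0,2,7,8,10]=5  [2,7,8,9,10]=10  [4,5,6,9,10]=1  [5,6,8,9,10]=5  [6,7,8,9,10]=10
  size 6 → [0,2,7,8,9,10]=15  [2,6,7,8,9,10]=20  [3,4,5,6,9,10]=1  [4,5,6,8,9,10]=6  [5,6,7,8,9,10]=15
  size 7 → [0,2,6,7,8,9,10]=35  [1,3,4,5,6,9,10]=1  [2,5,6,7,8,9,10]=35  [3,4,5,6,8,9,10]=7  [4,5,6,7,8,9,10]=21
  size 8 → [0,2,5,6,7,8,9,10]=70  [1,3,4,5,6,8,9,10]=8  [2,4,5,6,7,8,9,10]=56  [3,4,5,6,7,8,9,10]=28
  size 9 → [0,2,4,5,6,7,8,9,10]=126  [1,3,4,5,6,7,8,9,10]=36  [2,3,4,5,6,7,8,9,10]=84
  first=0(b) contributes 120
  first=1(c) contributes 210
|[w]| = 330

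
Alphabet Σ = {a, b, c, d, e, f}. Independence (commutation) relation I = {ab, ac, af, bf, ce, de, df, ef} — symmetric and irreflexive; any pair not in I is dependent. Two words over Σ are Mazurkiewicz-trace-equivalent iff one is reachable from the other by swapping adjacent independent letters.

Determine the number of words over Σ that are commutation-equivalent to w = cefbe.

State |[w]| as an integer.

piece 0:c — minimal
piece 1:e — minimal
piece 2:f rests on {0:c}
piece 3:b rests on {0:c, 1:e}
piece 4:e rests on {3:b}
minimal pieces: {0:c, 1:e}
ways to finish when only these pieces remain (= sum over removing one remaining piece with nothing left below it):
  1 left: {2}→1  {4}→1
  2 left: {2,4}→2  {3,4}→1
  3 left: {1,3,4}→1  {2,3,4}→3
  placing 0:c first → 4 extensions
  placing 1:e first → 3 extensions
total linear extensions = 7

7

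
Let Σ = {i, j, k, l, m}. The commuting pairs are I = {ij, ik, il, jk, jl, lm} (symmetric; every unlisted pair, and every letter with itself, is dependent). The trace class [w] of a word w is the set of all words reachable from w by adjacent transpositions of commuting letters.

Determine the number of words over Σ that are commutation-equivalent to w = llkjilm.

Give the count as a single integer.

piece 0:l — minimal
piece 1:l rests on {0:l}
piece 2:k rests on {1:l}
piece 3:j — minimal
piece 4:i — minimal
piece 5:l rests on {2:k}
piece 6:m rests on {2:k, 3:j, 4:i}
minimal pieces: {0:l, 3:j, 4:i}
ways to finish when only these pieces remain (= sum over removing one remaining piece with nothing left below it):
  1 left: {5}→1  {6}→1
  2 left: {3,6}→1  {4,6}→1  {5,6}→2
  3 left: {2,5,6}→2  {3,4,6}→2  {3,5,6}→3  {4,5,6}→3
  4 left: {1,2,5,6}→2  {2,3,5,6}→5  {2,4,5,6}→5  {3,4,5,6}→8
  5 left: {0,1,2,5,6}→2  {1,2,3,5,6}→7  {1,2,4,5,6}→7  {2,3,4,5,6}→18
  placing 0:l first → 32 extensions
  placing 3:j first → 9 extensions
  placing 4:i first → 9 extensions
total linear extensions = 50

50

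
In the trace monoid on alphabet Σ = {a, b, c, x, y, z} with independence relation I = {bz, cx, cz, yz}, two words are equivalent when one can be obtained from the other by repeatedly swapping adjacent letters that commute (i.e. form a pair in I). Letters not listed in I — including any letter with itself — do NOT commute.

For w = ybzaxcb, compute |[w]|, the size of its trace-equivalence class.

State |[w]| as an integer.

#0=y has no predecessor
#1=b depends on [0:y]
#2=z has no predecessor
#3=a depends on [1:b, 2:z]
#4=x depends on [3:a]
#5=c depends on [3:a]
#6=b depends on [4:x, 5:c]
sources: [0:y, 2:z]
N(rest) = Σ N(rest − s) over sources s of rest; N(one piece) = 1:
  size 1 → [6]=1
  size 2 → [4,6]=1  [5,6]=1
  size 3 → [4,5,6]=2
  size 4 → [3,4,5,6]=2
  size 5 → [1,3,4,5,6]=2  [2,3,4,5,6]=2
  first=0(y) contributes 4
  first=2(z) contributes 2
|[w]| = 6

6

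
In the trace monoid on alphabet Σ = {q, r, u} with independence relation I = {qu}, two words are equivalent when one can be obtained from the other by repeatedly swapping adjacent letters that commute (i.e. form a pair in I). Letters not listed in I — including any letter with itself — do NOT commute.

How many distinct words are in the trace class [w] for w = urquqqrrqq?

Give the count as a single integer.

4

0(u) covers ∅
1(r) covers 0:u
2(q) covers 1:r
3(u) covers 1:r
4(q) covers 2:q
5(q) covers 4:q
6(r) covers 3:u, 5:q
7(r) covers 6:r
8(q) covers 7:r
9(q) covers 8:q
floor of heap: 0:u
completions by unplaced set U, small U first (add the entries for U minus each lowest piece of U):
  |U|=1: {9}:1
  |U|=2: {8,9}:1
  |U|=3: {7,8,9}:1
  |U|=4: {6,7,8,9}:1
  |U|=5: {3,6,7,8,9}:1  {5,6,7,8,9}:1
  |U|=6: {3,5,6,7,8,9}:2  {4,5,6,7,8,9}:1
  |U|=7: {2,4,5,6,7,8,9}:1  {3,4,5,6,7,8,9}:3
  |U|=8: {2,3,4,5,6,7,8,9}:4
  start at 0(u): 4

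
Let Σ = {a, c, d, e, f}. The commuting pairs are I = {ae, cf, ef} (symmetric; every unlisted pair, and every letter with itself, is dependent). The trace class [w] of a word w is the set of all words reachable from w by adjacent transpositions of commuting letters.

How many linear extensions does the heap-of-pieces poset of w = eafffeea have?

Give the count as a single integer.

0(e) covers ∅
1(a) covers ∅
2(f) covers 1:a
3(f) covers 2:f
4(f) covers 3:f
5(e) covers 0:e
6(e) covers 5:e
7(a) covers 4:f
floor of heap: 0:e, 1:a
completions by unplaced set U, small U first (add the entries for U minus each lowest piece of U):
  |U|=1: {6}:1  {7}:1
  |U|=2: {4,7}:1  {5,6}:1  {6,7}:2
  |U|=3: {0,5,6}:1  {3,4,7}:1  {4,6,7}:3  {5,6,7}:3
  |U|=4: {0,5,6,7}:4  {2,3,4,7}:1  {3,4,6,7}:4  {4,5,6,7}:6
  |U|=5: {0,4,5,6,7}:10  {1,2,3,4,7}:1  {2,3,4,6,7}:5  {3,4,5,6,7}:10
  |U|=6: {0,3,4,5,6,7}:20  {1,2,3,4,6,7}:6  {2,3,4,5,6,7}:15
  start at 0(e): 21
  start at 1(a): 35
sum over floor = 56

56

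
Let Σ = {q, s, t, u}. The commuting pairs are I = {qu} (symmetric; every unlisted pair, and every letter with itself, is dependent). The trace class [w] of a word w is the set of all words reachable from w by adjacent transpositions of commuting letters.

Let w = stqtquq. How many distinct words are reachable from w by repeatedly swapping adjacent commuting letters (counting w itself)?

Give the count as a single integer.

0(s) covers ∅
1(t) covers 0:s
2(q) covers 1:t
3(t) covers 2:q
4(q) covers 3:t
5(u) covers 3:t
6(q) covers 4:q
floor of heap: 0:s
completions by unplaced set U, small U first (add the entries for U minus each lowest piece of U):
  |U|=1: {5}:1  {6}:1
  |U|=2: {4,6}:1  {5,6}:2
  |U|=3: {4,5,6}:3
  |U|=4: {3,4,5,6}:3
  |U|=5: {2,3,4,5,6}:3
  start at 0(s): 3

3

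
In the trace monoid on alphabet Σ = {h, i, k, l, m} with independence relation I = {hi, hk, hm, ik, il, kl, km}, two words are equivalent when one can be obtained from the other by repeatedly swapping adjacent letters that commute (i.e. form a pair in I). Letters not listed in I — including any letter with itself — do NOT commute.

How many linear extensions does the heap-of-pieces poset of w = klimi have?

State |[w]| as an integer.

0(k) covers ∅
1(l) covers ∅
2(i) covers ∅
3(m) covers 1:l, 2:i
4(i) covers 3:m
floor of heap: 0:k, 1:l, 2:i
completions by unplaced set U, small U first (add the entries for U minus each lowest piece of U):
  |U|=1: {0}:1  {4}:1
  |U|=2: {0,4}:2  {3,4}:1
  |U|=3: {0,3,4}:3  {1,3,4}:1  {2,3,4}:1
  start at 0(k): 2
  start at 1(l): 4
  start at 2(i): 4
sum over floor = 10

10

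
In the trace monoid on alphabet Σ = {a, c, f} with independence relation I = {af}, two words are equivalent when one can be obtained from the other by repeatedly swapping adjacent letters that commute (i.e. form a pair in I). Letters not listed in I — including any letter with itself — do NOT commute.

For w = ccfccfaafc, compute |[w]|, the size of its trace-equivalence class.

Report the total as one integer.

6

piece 0:c — minimal
piece 1:c rests on {0:c}
piece 2:f rests on {1:c}
piece 3:c rests on {2:f}
piece 4:c rests on {3:c}
piece 5:f rests on {4:c}
piece 6:a rests on {4:c}
piece 7:a rests on {6:a}
piece 8:f rests on {5:f}
piece 9:c rests on {7:a, 8:f}
minimal pieces: {0:c}
ways to finish when only these pieces remain (= sum over removing one remaining piece with nothing left below it):
  1 left: {9}→1
  2 left: {7,9}→1  {8,9}→1
  3 left: {5,8,9}→1  {6,7,9}→1  {7,8,9}→2
  4 left: {5,7,8,9}→3  {6,7,8,9}→3
  5 left: {5,6,7,8,9}→6
  6 left: {4,5,6,7,8,9}→6
  7 left: {3,4,5,6,7,8,9}→6
  8 left: {2,3,4,5,6,7,8,9}→6
  placing 0:c first → 6 extensions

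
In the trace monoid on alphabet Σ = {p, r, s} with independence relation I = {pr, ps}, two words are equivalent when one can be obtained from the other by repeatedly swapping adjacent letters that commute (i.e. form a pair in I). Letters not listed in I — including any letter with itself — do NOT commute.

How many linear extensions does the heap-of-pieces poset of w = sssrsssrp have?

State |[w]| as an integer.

0(s) covers ∅
1(s) covers 0:s
2(s) covers 1:s
3(r) covers 2:s
4(s) covers 3:r
5(s) covers 4:s
6(s) covers 5:s
7(r) covers 6:s
8(p) covers ∅
floor of heap: 0:s, 8:p
completions by unplaced set U, small U first (add the entries for U minus each lowest piece of U):
  |U|=1: {7}:1  {8}:1
  |U|=2: {6,7}:1  {7,8}:2
  |U|=3: {5,6,7}:1  {6,7,8}:3
  |U|=4: {4,5,6,7}:1  {5,6,7,8}:4
  |U|=5: {3,4,5,6,7}:1  {4,5,6,7,8}:5
  |U|=6: {2,3,4,5,6,7}:1  {3,4,5,6,7,8}:6
  |U|=7: {1,2,3,4,5,6,7}:1  {2,3,4,5,6,7,8}:7
  start at 0(s): 8
  start at 8(p): 1
sum over floor = 9

9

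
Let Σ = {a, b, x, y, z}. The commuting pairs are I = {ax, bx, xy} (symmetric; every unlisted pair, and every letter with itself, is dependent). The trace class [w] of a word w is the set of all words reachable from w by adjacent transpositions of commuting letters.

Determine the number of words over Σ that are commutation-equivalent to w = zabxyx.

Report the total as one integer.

drop 0:z onto floor
drop 1:a onto {0:z}
drop 2:b onto {1:a}
drop 3:x onto {0:z}
drop 4:y onto {2:b}
drop 5:x onto {3:x}
ground layer = {0:z}
drop-orders for the pieces not yet dropped (sum over which currently-grounded one goes next):
  1 to go: {4} 1  {5} 1
  2 to go: {2,4} 1  {3,5} 1  {4,5} 2
  3 to go: {1,2,4} 1  {2,4,5} 3  {3,4,5} 3
  4 to go: {1,2,4,5} 4  {2,3,4,5} 6
  if 0:z drops first: 10 orders

10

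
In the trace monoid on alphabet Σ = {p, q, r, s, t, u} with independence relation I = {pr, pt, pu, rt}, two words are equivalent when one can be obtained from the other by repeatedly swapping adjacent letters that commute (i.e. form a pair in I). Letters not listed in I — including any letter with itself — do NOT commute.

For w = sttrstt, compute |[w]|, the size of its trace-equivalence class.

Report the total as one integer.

3

#0=s has no predecessor
#1=t depends on [0:s]
#2=t depends on [1:t]
#3=r depends on [0:s]
#4=s depends on [2:t, 3:r]
#5=t depends on [4:s]
#6=t depends on [5:t]
sources: [0:s]
N(rest) = Σ N(rest − s) over sources s of rest; N(one piece) = 1:
  size 1 → [6]=1
  size 2 → [5,6]=1
  size 3 → [4,5,6]=1
  size 4 → [2,4,5,6]=1  [3,4,5,6]=1
  size 5 → [1,2,4,5,6]=1  [2,3,4,5,6]=2
  first=0(s) contributes 3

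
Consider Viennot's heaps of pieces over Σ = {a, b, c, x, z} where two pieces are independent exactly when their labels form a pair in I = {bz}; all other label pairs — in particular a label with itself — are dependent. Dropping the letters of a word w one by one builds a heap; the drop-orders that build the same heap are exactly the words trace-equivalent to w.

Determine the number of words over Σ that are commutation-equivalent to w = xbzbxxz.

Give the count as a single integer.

3

piece 0:x — minimal
piece 1:b rests on {0:x}
piece 2:z rests on {0:x}
piece 3:b rests on {1:b}
piece 4:x rests on {2:z, 3:b}
piece 5:x rests on {4:x}
piece 6:z rests on {5:x}
minimal pieces: {0:x}
ways to finish when only these pieces remain (= sum over removing one remaining piece with nothing left below it):
  1 left: {6}→1
  2 left: {5,6}→1
  3 left: {4,5,6}→1
  4 left: {2,4,5,6}→1  {3,4,5,6}→1
  5 left: {1,3,4,5,6}→1  {2,3,4,5,6}→2
  placing 0:x first → 3 extensions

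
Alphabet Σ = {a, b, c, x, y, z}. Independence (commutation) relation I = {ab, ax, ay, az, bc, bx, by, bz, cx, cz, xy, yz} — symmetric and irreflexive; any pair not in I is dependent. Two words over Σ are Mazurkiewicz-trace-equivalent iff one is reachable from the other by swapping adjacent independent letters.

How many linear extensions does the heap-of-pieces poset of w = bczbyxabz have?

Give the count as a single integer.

3360

drop 0:b onto floor
drop 1:c onto floor
drop 2:z onto floor
drop 3:b onto {0:b}
drop 4:y onto {1:c}
drop 5:x onto {2:z}
drop 6:a onto {1:c}
drop 7:b onto {3:b}
drop 8:z onto {5:x}
ground layer = {0:b, 1:c, 2:z}
drop-orders for the pieces not yet dropped (sum over which currently-grounded one goes next):
  1 to go: {4} 1  {6} 1  {7} 1  {8} 1
  2 to go: {3,7} 1  {4,6} 2  {4,7} 2  {4,8} 2  {5,8} 1  {6,7} 2  {6,8} 2  {7,8} 2
  3 to go: {0,3,7} 1  {1,4,6} 2  {2,5,8} 1  {3,4,7} 3  {3,6,7} 3  {3,7,8} 3  {4,5,8} 3  {4,6,7} 6  {4,6,8} 6  {4,7,8} 6  {5,6,8} 3  {5,7,8} 3  {6,7,8} 6
  4 to go: {0,3,4,7} 4  {0,3,6,7} 4  {0,3,7,8} 4  {1,4,6,7} 8  {1,4,6,8} 8  {2,4,5,8} 4  {2,5,6,8} 4  {2,5,7,8} 4  {3,4,6,7} 12  {3,4,7,8} 12  {3,5,7,8} 6  {3,6,7,8} 12  {4,5,6,8} 12  {4,5,7,8} 12  {4,6,7,8} 24  {5,6,7,8} 12
  5 to go: {0,3,4,6,7} 20  {0,3,4,7,8} 20  {0,3,5,7,8} 10  {0,3,6,7,8} 20  {1,3,4,6,7} 20  {1,4,5,6,8} 20  {1,4,6,7,8} 40  {2,3,5,7,8} 10  {2,4,5,6,8} 20  {2,4,5,7,8} 20  {2,5,6,7,8} 20  {3,4,5,7,8} 30  {3,4,6,7,8} 60  {3,5,6,7,8} 30  {4,5,6,7,8} 60
  6 to go: {0,1,3,4,6,7} 40  {0,2,3,5,7,8} 20  {0,3,4,5,7,8} 60  {0,3,4,6,7,8} 120  {0,3,5,6,7,8} 60  {1,2,4,5,6,8} 40  {1,3,4,6,7,8} 120  {1,4,5,6,7,8} 120  {2,3,4,5,7,8} 60  {2,3,5,6,7,8} 60  {2,4,5,6,7,8} 120  {3,4,5,6,7,8} 180
  7 to go: {0,1,3,4,6,7,8} 280  {0,2,3,4,5,7,8} 140  {0,2,3,5,6,7,8} 140  {0,3,4,5,6,7,8} 420  {1,2,4,5,6,7,8} 280  {1,3,4,5,6,7,8} 420  {2,3,4,5,6,7,8} 420
  if 0:b drops first: 1120 orders
  if 1:c drops first: 1120 orders
  if 2:z drops first: 1120 orders
heap linearizations: 3360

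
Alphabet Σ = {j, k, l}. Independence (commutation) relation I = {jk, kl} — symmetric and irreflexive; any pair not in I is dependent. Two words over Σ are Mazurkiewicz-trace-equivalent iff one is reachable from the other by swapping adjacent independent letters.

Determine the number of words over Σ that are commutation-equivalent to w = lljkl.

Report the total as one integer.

5

0(l) covers ∅
1(l) covers 0:l
2(j) covers 1:l
3(k) covers ∅
4(l) covers 2:j
floor of heap: 0:l, 3:k
completions by unplaced set U, small U first (add the entries for U minus each lowest piece of U):
  |U|=1: {3}:1  {4}:1
  |U|=2: {2,4}:1  {3,4}:2
  |U|=3: {1,2,4}:1  {2,3,4}:3
  start at 0(l): 4
  start at 3(k): 1
sum over floor = 5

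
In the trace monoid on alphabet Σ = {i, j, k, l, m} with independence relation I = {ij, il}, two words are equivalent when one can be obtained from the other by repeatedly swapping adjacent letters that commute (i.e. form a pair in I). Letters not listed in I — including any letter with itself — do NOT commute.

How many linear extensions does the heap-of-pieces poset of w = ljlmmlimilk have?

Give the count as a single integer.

piece 0:l — minimal
piece 1:j rests on {0:l}
piece 2:l rests on {1:j}
piece 3:m rests on {2:l}
piece 4:m rests on {3:m}
piece 5:l rests on {4:m}
piece 6:i rests on {4:m}
piece 7:m rests on {5:l, 6:i}
piece 8:i rests on {7:m}
piece 9:l rests on {7:m}
piece 10:k rests on {8:i, 9:l}
minimal pieces: {0:l}
ways to finish when only these pieces remain (= sum over removing one remaining piece with nothing left below it):
  1 left: {10}→1
  2 left: {8,10}→1  {9,10}→1
  3 left: {8,9,10}→2
  4 left: {7,8,9,10}→2
  5 left: {5,7,8,9,10}→2  {6,7,8,9,10}→2
  6 left: {5,6,7,8,9,10}→4
  7 left: {4,5,6,7,8,9,10}→4
  8 left: {3,4,5,6,7,8,9,10}→4
  9 left: {2,3,4,5,6,7,8,9,10}→4
  placing 0:l first → 4 extensions

4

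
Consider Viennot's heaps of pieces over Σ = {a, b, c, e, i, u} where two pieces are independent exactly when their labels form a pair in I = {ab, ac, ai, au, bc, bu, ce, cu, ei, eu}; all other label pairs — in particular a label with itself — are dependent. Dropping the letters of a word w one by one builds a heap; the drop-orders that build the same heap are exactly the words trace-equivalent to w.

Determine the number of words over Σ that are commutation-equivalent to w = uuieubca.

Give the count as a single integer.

piece 0:u — minimal
piece 1:u rests on {0:u}
piece 2:i rests on {1:u}
piece 3:e — minimal
piece 4:u rests on {2:i}
piece 5:b rests on {2:i, 3:e}
piece 6:c rests on {2:i}
piece 7:a rests on {3:e}
minimal pieces: {0:u, 3:e}
ways to finish when only these pieces remain (= sum over removing one remaining piece with nothing left below it):
  1 left: {4}→1  {5}→1  {6}→1  {7}→1
  2 left: {4,5}→2  {4,6}→2  {4,7}→2  {5,6}→2  {5,7}→2  {6,7}→2
  3 left: {3,5,7}→2  {4,5,6}→6  {4,5,7}→6  {4,6,7}→6  {5,6,7}→6
  4 left: {2,4,5,6}→6  {3,4,5,7}→8  {3,5,6,7}→8  {4,5,6,7}→24
  5 left: {1,2,4,5,6}→6  {2,4,5,6,7}→30  {3,4,5,6,7}→40
  6 left: {0,1,2,4,5,6}→6  {1,2,4,5,6,7}→36  {2,3,4,5,6,7}→70
  placing 0:u first → 106 extensions
  placing 3:e first → 42 extensions
total linear extensions = 148

148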